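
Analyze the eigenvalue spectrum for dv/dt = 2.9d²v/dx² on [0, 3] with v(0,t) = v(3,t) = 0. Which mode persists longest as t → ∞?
Eigenvalues: λₙ = 2.9n²π²/3².
First three modes:
  n=1: λ₁ = 2.9π²/3² ≈ 3.18
  n=2: λ₂ = 11.6π²/3² ≈ 12.721 (4× faster decay)
  n=3: λ₃ = 26.1π²/3² ≈ 28.622 (9× faster decay)
As t → ∞, higher modes decay exponentially faster. The n=1 mode dominates: v ~ c₁ sin(πx/3) e^{-λ₁t}.
Decay rate: λ₁ = 2.9π²/3² ≈ 3.18.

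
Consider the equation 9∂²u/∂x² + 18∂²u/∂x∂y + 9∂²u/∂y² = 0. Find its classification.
Parabolic. (A = 9, B = 18, C = 9 gives B² - 4AC = 0.)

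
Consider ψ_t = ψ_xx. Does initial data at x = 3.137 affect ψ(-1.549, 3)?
Yes, for any finite x. The heat equation has infinite propagation speed, so all initial data affects all points at any t > 0.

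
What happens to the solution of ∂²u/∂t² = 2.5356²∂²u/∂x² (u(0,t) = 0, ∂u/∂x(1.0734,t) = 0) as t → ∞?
u oscillates (no decay). Energy is conserved; the solution oscillates indefinitely as standing waves.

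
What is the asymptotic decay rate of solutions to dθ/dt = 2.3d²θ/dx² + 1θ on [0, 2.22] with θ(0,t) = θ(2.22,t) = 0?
Eigenvalues: λₙ = 2.3n²π²/2.22² - 1.
First three modes:
  n=1: λ₁ = 2.3π²/2.22² - 1 ≈ 3.606
  n=2: λ₂ = 9.2π²/2.22² - 1 ≈ 17.424
  n=3: λ₃ = 20.7π²/2.22² - 1 ≈ 40.454
Since 2.3π²/2.22² ≈ 4.606 > 1, all λₙ > 0.
The n=1 mode decays slowest → dominates as t → ∞.
Asymptotic: θ ~ c₁ sin(πx/2.22) e^{-λ₁t} with decay rate λ₁ ≈ 3.606.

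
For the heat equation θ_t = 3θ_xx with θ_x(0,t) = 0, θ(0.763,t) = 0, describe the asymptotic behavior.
θ → 0. Heat escapes through the Dirichlet boundary.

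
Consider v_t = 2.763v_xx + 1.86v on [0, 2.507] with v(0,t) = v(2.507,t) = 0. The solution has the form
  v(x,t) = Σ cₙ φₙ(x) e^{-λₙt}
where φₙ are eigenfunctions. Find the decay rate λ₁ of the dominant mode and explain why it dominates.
Eigenvalues: λₙ = 2.763n²π²/2.507² - 1.86.
First three modes:
  n=1: λ₁ = 2.763π²/2.507² - 1.86 ≈ 2.479
  n=2: λ₂ = 11.052π²/2.507² - 1.86 ≈ 15.495
  n=3: λ₃ = 24.867π²/2.507² - 1.86 ≈ 37.189
Since 2.763π²/2.507² ≈ 4.339 > 1.86, all λₙ > 0.
The n=1 mode decays slowest → dominates as t → ∞.
Asymptotic: v ~ c₁ sin(πx/2.507) e^{-λ₁t} with decay rate λ₁ ≈ 2.479.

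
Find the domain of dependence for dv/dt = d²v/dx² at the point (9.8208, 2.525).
The entire real line. The heat equation has infinite propagation speed: any initial disturbance instantly affects all points (though exponentially small far away).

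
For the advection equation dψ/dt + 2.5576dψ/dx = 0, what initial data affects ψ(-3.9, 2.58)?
A single point: x = -10.498608. The characteristic through (-3.9, 2.58) is x - 2.5576t = const, so x = -3.9 - 2.5576·2.58 = -10.498608.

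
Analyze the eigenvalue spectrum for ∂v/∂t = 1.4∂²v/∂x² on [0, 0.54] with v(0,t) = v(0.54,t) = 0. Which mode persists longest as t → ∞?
Eigenvalues: λₙ = 1.4n²π²/0.54².
First three modes:
  n=1: λ₁ = 1.4π²/0.54² ≈ 47.385
  n=2: λ₂ = 5.6π²/0.54² ≈ 189.54 (4× faster decay)
  n=3: λ₃ = 12.6π²/0.54² ≈ 426.464 (9× faster decay)
As t → ∞, higher modes decay exponentially faster. The n=1 mode dominates: v ~ c₁ sin(πx/0.54) e^{-λ₁t}.
Decay rate: λ₁ = 1.4π²/0.54² ≈ 47.385.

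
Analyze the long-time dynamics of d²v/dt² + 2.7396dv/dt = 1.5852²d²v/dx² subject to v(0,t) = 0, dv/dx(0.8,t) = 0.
Long-time behavior: v → 0. Damping (γ=2.7396) dissipates energy; oscillations decay exponentially.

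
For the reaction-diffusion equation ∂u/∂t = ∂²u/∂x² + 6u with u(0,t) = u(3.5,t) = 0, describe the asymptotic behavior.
u grows unboundedly. Reaction dominates diffusion (r=6 > κπ²/L²≈0.81); solution grows exponentially.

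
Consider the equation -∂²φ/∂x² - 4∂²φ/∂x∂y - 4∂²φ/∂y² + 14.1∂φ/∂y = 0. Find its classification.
Parabolic. (A = -1, B = -4, C = -4 gives B² - 4AC = 0.)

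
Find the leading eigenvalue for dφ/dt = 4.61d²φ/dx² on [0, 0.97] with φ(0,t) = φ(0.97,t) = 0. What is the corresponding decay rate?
Eigenvalues: λₙ = 4.61n²π²/0.97².
First three modes:
  n=1: λ₁ = 4.61π²/0.97² ≈ 48.357
  n=2: λ₂ = 18.44π²/0.97² ≈ 193.427 (4× faster decay)
  n=3: λ₃ = 41.49π²/0.97² ≈ 435.211 (9× faster decay)
As t → ∞, higher modes decay exponentially faster. The n=1 mode dominates: φ ~ c₁ sin(πx/0.97) e^{-λ₁t}.
Decay rate: λ₁ = 4.61π²/0.97² ≈ 48.357.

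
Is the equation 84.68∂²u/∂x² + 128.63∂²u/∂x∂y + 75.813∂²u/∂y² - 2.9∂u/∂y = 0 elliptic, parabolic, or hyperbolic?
Computing B² - 4AC with A = 84.68, B = 128.63, C = 75.813: discriminant = -9133.70246 (negative). Answer: elliptic.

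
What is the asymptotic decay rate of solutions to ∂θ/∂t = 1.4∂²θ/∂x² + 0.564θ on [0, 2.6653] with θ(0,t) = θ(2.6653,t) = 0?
Eigenvalues: λₙ = 1.4n²π²/2.6653² - 0.564.
First three modes:
  n=1: λ₁ = 1.4π²/2.6653² - 0.564 ≈ 1.381
  n=2: λ₂ = 5.6π²/2.6653² - 0.564 ≈ 7.216
  n=3: λ₃ = 12.6π²/2.6653² - 0.564 ≈ 16.942
Since 1.4π²/2.6653² ≈ 1.945 > 0.564, all λₙ > 0.
The n=1 mode decays slowest → dominates as t → ∞.
Asymptotic: θ ~ c₁ sin(πx/2.6653) e^{-λ₁t} with decay rate λ₁ ≈ 1.381.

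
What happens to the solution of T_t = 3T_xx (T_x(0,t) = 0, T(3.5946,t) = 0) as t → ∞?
T → 0. Heat escapes through the Dirichlet boundary.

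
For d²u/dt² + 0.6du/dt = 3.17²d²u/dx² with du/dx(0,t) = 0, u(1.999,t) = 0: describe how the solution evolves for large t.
u → 0. Damping (γ=0.6) dissipates energy; oscillations decay exponentially.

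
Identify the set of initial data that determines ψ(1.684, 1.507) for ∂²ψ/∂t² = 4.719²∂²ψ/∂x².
Domain of dependence: [-5.427533, 8.795533]. Signals travel at speed 4.719, so data within |x - 1.684| ≤ 4.719·1.507 = 7.111533 can reach the point.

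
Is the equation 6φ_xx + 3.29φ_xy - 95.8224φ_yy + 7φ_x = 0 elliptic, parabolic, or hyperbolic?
Computing B² - 4AC with A = 6, B = 3.29, C = -95.8224: discriminant = 2310.5617 (positive). Answer: hyperbolic.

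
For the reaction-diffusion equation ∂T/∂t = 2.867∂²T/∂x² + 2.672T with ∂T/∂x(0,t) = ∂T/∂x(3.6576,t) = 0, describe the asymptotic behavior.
T grows unboundedly. With Neumann BCs the constant mode has diffusion eigenvalue 0, so any r > 0 makes it grow like e^(2.672t); solution grows exponentially.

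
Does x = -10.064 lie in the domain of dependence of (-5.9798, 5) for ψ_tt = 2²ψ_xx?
Yes. The domain of dependence is [-15.9798, 4.0202], and -10.064 ∈ [-15.9798, 4.0202].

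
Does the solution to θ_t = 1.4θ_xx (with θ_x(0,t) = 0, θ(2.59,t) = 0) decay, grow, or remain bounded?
θ → 0. Heat escapes through the Dirichlet boundary.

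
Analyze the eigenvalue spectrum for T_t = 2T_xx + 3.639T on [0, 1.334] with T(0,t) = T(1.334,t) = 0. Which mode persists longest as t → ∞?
Eigenvalues: λₙ = 2n²π²/1.334² - 3.639.
First three modes:
  n=1: λ₁ = 2π²/1.334² - 3.639 ≈ 7.453
  n=2: λ₂ = 8π²/1.334² - 3.639 ≈ 40.73
  n=3: λ₃ = 18π²/1.334² - 3.639 ≈ 96.191
Since 2π²/1.334² ≈ 11.092 > 3.639, all λₙ > 0.
The n=1 mode decays slowest → dominates as t → ∞.
Asymptotic: T ~ c₁ sin(πx/1.334) e^{-λ₁t} with decay rate λ₁ ≈ 7.453.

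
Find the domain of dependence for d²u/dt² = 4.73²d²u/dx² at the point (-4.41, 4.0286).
Domain of dependence: [-23.465278, 14.645278]. Signals travel at speed 4.73, so data within |x - -4.41| ≤ 4.73·4.0286 = 19.055278 can reach the point.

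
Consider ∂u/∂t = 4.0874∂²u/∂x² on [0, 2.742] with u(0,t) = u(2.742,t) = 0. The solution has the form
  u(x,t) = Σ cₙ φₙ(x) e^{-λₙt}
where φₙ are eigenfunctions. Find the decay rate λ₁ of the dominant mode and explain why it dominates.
Eigenvalues: λₙ = 4.0874n²π²/2.742².
First three modes:
  n=1: λ₁ = 4.0874π²/2.742² ≈ 5.366
  n=2: λ₂ = 16.3496π²/2.742² ≈ 21.462 (4× faster decay)
  n=3: λ₃ = 36.7866π²/2.742² ≈ 48.29 (9× faster decay)
As t → ∞, higher modes decay exponentially faster. The n=1 mode dominates: u ~ c₁ sin(πx/2.742) e^{-λ₁t}.
Decay rate: λ₁ = 4.0874π²/2.742² ≈ 5.366.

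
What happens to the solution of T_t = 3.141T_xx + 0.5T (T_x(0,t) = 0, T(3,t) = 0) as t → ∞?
T → 0. Diffusion dominates reaction (r=0.5 < κπ²/(4L²)≈0.86); solution decays.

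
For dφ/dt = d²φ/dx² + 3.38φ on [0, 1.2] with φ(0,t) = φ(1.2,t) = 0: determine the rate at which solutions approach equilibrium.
Eigenvalues: λₙ = n²π²/1.2² - 3.38.
First three modes:
  n=1: λ₁ = π²/1.2² - 3.38 ≈ 3.474
  n=2: λ₂ = 4π²/1.2² - 3.38 ≈ 24.036
  n=3: λ₃ = 9π²/1.2² - 3.38 ≈ 58.305
Since π²/1.2² ≈ 6.854 > 3.38, all λₙ > 0.
The n=1 mode decays slowest → dominates as t → ∞.
Asymptotic: φ ~ c₁ sin(πx/1.2) e^{-λ₁t} with decay rate λ₁ ≈ 3.474.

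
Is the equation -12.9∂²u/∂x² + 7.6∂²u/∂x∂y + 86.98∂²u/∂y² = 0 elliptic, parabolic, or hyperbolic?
Computing B² - 4AC with A = -12.9, B = 7.6, C = 86.98: discriminant = 4545.928 (positive). Answer: hyperbolic.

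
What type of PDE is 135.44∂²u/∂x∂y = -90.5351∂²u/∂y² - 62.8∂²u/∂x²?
Rewriting in standard form: 62.8∂²u/∂x² + 135.44∂²u/∂x∂y + 90.5351∂²u/∂y² = 0. With A = 62.8, B = 135.44, C = 90.5351, the discriminant is -4398.42352. This is an elliptic PDE.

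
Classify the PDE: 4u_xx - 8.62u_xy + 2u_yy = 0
A = 4, B = -8.62, C = 2. Discriminant B² - 4AC = 42.3044. Since 42.3044 > 0, hyperbolic.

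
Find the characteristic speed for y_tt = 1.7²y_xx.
Speed = 1.7. Information travels along characteristics x = x₀ ± 1.7t.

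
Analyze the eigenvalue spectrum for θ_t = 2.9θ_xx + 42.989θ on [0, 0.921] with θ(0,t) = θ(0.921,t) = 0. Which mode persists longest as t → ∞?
Eigenvalues: λₙ = 2.9n²π²/0.921² - 42.989.
First three modes:
  n=1: λ₁ = 2.9π²/0.921² - 42.989 ≈ -9.246
  n=2: λ₂ = 11.6π²/0.921² - 42.989 ≈ 91.981
  n=3: λ₃ = 26.1π²/0.921² - 42.989 ≈ 260.694
Since 2.9π²/0.921² ≈ 33.743 < 42.989, λ₁ < 0.
The n=1 mode grows fastest (−λₙ is largest for n=1) → dominates.
Asymptotic: θ ~ c₁ sin(πx/0.921) e^{9.246t} (exponential growth at rate −λ₁ ≈ 9.246).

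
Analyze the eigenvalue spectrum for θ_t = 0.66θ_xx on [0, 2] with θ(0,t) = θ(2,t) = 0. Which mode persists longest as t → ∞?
Eigenvalues: λₙ = 0.66n²π²/2².
First three modes:
  n=1: λ₁ = 0.66π²/2² ≈ 1.628
  n=2: λ₂ = 2.64π²/2² ≈ 6.514 (4× faster decay)
  n=3: λ₃ = 5.94π²/2² ≈ 14.656 (9× faster decay)
As t → ∞, higher modes decay exponentially faster. The n=1 mode dominates: θ ~ c₁ sin(πx/2) e^{-λ₁t}.
Decay rate: λ₁ = 0.66π²/2² ≈ 1.628.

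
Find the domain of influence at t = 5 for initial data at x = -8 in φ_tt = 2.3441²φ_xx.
Domain of influence: [-19.7205, 3.7205]. Data at x = -8 spreads outward at speed 2.3441.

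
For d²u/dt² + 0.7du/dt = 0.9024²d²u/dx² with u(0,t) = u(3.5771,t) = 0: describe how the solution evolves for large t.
u → 0. Damping (γ=0.7) dissipates energy; oscillations decay exponentially.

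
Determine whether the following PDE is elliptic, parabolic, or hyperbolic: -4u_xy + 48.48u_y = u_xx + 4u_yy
Rewriting in standard form: -u_xx - 4u_xy - 4u_yy + 48.48u_y = 0. Coefficients: A = -1, B = -4, C = -4. B² - 4AC = 0, which is zero, so the equation is parabolic.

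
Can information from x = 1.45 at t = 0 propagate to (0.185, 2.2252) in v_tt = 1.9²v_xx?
Yes. The domain of dependence is [-4.04288, 4.41288], and 1.45 ∈ [-4.04288, 4.41288].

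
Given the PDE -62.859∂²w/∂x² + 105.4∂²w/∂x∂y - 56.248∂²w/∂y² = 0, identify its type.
The second-order coefficients are A = -62.859, B = 105.4, C = -56.248. Since B² - 4AC = -3033.612128 < 0, this is an elliptic PDE.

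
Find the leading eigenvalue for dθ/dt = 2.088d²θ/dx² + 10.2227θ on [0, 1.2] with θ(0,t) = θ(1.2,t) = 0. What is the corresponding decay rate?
Eigenvalues: λₙ = 2.088n²π²/1.2² - 10.2227.
First three modes:
  n=1: λ₁ = 2.088π²/1.2² - 10.2227 ≈ 4.088
  n=2: λ₂ = 8.352π²/1.2² - 10.2227 ≈ 47.021
  n=3: λ₃ = 18.792π²/1.2² - 10.2227 ≈ 118.576
Since 2.088π²/1.2² ≈ 14.311 > 10.2227, all λₙ > 0.
The n=1 mode decays slowest → dominates as t → ∞.
Asymptotic: θ ~ c₁ sin(πx/1.2) e^{-λ₁t} with decay rate λ₁ ≈ 4.088.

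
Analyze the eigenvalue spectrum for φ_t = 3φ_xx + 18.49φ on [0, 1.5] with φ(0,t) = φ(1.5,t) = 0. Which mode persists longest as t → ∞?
Eigenvalues: λₙ = 3n²π²/1.5² - 18.49.
First three modes:
  n=1: λ₁ = 3π²/1.5² - 18.49 ≈ -5.331
  n=2: λ₂ = 12π²/1.5² - 18.49 ≈ 34.148
  n=3: λ₃ = 27π²/1.5² - 18.49 ≈ 99.945
Since 3π²/1.5² ≈ 13.159 < 18.49, λ₁ < 0.
The n=1 mode grows fastest (−λₙ is largest for n=1) → dominates.
Asymptotic: φ ~ c₁ sin(πx/1.5) e^{5.331t} (exponential growth at rate −λ₁ ≈ 5.331).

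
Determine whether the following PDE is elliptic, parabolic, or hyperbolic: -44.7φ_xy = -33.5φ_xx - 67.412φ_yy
Rewriting in standard form: 33.5φ_xx - 44.7φ_xy + 67.412φ_yy = 0. Coefficients: A = 33.5, B = -44.7, C = 67.412. B² - 4AC = -7035.118, which is negative, so the equation is elliptic.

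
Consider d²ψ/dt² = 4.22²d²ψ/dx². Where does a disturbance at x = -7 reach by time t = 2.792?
Domain of influence: [-18.78224, 4.78224]. Data at x = -7 spreads outward at speed 4.22.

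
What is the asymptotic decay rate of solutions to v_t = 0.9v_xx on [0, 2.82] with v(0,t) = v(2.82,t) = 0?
Eigenvalues: λₙ = 0.9n²π²/2.82².
First three modes:
  n=1: λ₁ = 0.9π²/2.82² ≈ 1.117
  n=2: λ₂ = 3.6π²/2.82² ≈ 4.468 (4× faster decay)
  n=3: λ₃ = 8.1π²/2.82² ≈ 10.053 (9× faster decay)
As t → ∞, higher modes decay exponentially faster. The n=1 mode dominates: v ~ c₁ sin(πx/2.82) e^{-λ₁t}.
Decay rate: λ₁ = 0.9π²/2.82² ≈ 1.117.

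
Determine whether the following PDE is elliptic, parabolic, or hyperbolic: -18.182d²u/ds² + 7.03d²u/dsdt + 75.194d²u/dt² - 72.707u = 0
Coefficients: A = -18.182, B = 7.03, C = 75.194. B² - 4AC = 5518.130132, which is positive, so the equation is hyperbolic.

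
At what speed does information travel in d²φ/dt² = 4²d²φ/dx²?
Speed = 4. Information travels along characteristics x = x₀ ± 4t.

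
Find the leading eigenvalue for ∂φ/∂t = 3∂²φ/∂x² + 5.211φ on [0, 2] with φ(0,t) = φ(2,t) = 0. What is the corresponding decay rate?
Eigenvalues: λₙ = 3n²π²/2² - 5.211.
First three modes:
  n=1: λ₁ = 3π²/2² - 5.211 ≈ 2.191
  n=2: λ₂ = 12π²/2² - 5.211 ≈ 24.398
  n=3: λ₃ = 27π²/2² - 5.211 ≈ 61.409
Since 3π²/2² ≈ 7.402 > 5.211, all λₙ > 0.
The n=1 mode decays slowest → dominates as t → ∞.
Asymptotic: φ ~ c₁ sin(πx/2) e^{-λ₁t} with decay rate λ₁ ≈ 2.191.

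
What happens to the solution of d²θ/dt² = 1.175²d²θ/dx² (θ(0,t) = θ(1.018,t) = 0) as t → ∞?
θ oscillates (no decay). Energy is conserved; the solution oscillates indefinitely as standing waves.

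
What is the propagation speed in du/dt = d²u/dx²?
Infinite. The heat equation is parabolic, not hyperbolic, so disturbances propagate instantly.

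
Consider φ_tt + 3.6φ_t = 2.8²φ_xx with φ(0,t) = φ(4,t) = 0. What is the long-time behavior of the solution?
As t → ∞, φ → 0. Damping (γ=3.6) dissipates energy; oscillations decay exponentially.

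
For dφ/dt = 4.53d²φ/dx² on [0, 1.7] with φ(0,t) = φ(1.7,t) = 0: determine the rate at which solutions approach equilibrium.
Eigenvalues: λₙ = 4.53n²π²/1.7².
First three modes:
  n=1: λ₁ = 4.53π²/1.7² ≈ 15.47
  n=2: λ₂ = 18.12π²/1.7² ≈ 61.881 (4× faster decay)
  n=3: λ₃ = 40.77π²/1.7² ≈ 139.233 (9× faster decay)
As t → ∞, higher modes decay exponentially faster. The n=1 mode dominates: φ ~ c₁ sin(πx/1.7) e^{-λ₁t}.
Decay rate: λ₁ = 4.53π²/1.7² ≈ 15.47.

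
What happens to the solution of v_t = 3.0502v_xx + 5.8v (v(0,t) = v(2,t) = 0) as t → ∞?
v → 0. Diffusion dominates reaction (r=5.8 < κπ²/L²≈7.53); solution decays.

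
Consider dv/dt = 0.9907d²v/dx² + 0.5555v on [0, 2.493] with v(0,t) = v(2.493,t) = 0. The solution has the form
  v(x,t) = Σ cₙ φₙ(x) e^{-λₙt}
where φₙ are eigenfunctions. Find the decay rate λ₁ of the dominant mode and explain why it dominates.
Eigenvalues: λₙ = 0.9907n²π²/2.493² - 0.5555.
First three modes:
  n=1: λ₁ = 0.9907π²/2.493² - 0.5555 ≈ 1.018
  n=2: λ₂ = 3.9628π²/2.493² - 0.5555 ≈ 5.737
  n=3: λ₃ = 8.9163π²/2.493² - 0.5555 ≈ 13.604
Since 0.9907π²/2.493² ≈ 1.573 > 0.5555, all λₙ > 0.
The n=1 mode decays slowest → dominates as t → ∞.
Asymptotic: v ~ c₁ sin(πx/2.493) e^{-λ₁t} with decay rate λ₁ ≈ 1.018.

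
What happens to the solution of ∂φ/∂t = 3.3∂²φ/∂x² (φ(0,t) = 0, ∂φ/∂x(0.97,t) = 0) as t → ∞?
φ → 0. Heat escapes through the Dirichlet boundary.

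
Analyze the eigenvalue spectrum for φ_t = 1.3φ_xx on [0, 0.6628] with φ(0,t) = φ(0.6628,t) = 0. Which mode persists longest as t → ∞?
Eigenvalues: λₙ = 1.3n²π²/0.6628².
First three modes:
  n=1: λ₁ = 1.3π²/0.6628² ≈ 29.206
  n=2: λ₂ = 5.2π²/0.6628² ≈ 116.826 (4× faster decay)
  n=3: λ₃ = 11.7π²/0.6628² ≈ 262.858 (9× faster decay)
As t → ∞, higher modes decay exponentially faster. The n=1 mode dominates: φ ~ c₁ sin(πx/0.6628) e^{-λ₁t}.
Decay rate: λ₁ = 1.3π²/0.6628² ≈ 29.206.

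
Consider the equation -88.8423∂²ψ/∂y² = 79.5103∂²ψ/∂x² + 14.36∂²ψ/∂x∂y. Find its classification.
Rewriting in standard form: -79.5103∂²ψ/∂x² - 14.36∂²ψ/∂x∂y - 88.8423∂²ψ/∂y² = 0. Elliptic. (A = -79.5103, B = -14.36, C = -88.8423 gives B² - 4AC = -28049.30210276.)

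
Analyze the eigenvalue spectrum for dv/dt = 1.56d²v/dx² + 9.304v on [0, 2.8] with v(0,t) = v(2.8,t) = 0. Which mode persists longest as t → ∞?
Eigenvalues: λₙ = 1.56n²π²/2.8² - 9.304.
First three modes:
  n=1: λ₁ = 1.56π²/2.8² - 9.304 ≈ -7.34
  n=2: λ₂ = 6.24π²/2.8² - 9.304 ≈ -1.449
  n=3: λ₃ = 14.04π²/2.8² - 9.304 ≈ 8.371
Since 1.56π²/2.8² ≈ 1.964 < 9.304, λ₁ < 0.
The n=1 mode grows fastest (−λₙ is largest for n=1) → dominates.
Asymptotic: v ~ c₁ sin(πx/2.8) e^{7.34t} (exponential growth at rate −λ₁ ≈ 7.34).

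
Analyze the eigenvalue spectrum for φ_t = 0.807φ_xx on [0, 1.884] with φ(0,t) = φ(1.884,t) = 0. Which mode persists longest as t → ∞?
Eigenvalues: λₙ = 0.807n²π²/1.884².
First three modes:
  n=1: λ₁ = 0.807π²/1.884² ≈ 2.244
  n=2: λ₂ = 3.228π²/1.884² ≈ 8.976 (4× faster decay)
  n=3: λ₃ = 7.263π²/1.884² ≈ 20.195 (9× faster decay)
As t → ∞, higher modes decay exponentially faster. The n=1 mode dominates: φ ~ c₁ sin(πx/1.884) e^{-λ₁t}.
Decay rate: λ₁ = 0.807π²/1.884² ≈ 2.244.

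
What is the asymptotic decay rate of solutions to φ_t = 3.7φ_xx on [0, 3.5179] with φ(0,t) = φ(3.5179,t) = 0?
Eigenvalues: λₙ = 3.7n²π²/3.5179².
First three modes:
  n=1: λ₁ = 3.7π²/3.5179² ≈ 2.951
  n=2: λ₂ = 14.8π²/3.5179² ≈ 11.803 (4× faster decay)
  n=3: λ₃ = 33.3π²/3.5179² ≈ 26.557 (9× faster decay)
As t → ∞, higher modes decay exponentially faster. The n=1 mode dominates: φ ~ c₁ sin(πx/3.5179) e^{-λ₁t}.
Decay rate: λ₁ = 3.7π²/3.5179² ≈ 2.951.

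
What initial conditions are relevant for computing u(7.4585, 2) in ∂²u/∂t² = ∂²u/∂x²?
Domain of dependence: [5.4585, 9.4585]. Signals travel at speed 1, so data within |x - 7.4585| ≤ 1·2 = 2 can reach the point.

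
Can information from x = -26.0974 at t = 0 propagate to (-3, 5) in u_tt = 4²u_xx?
No. The domain of dependence is [-23, 17], and -26.0974 is outside this interval.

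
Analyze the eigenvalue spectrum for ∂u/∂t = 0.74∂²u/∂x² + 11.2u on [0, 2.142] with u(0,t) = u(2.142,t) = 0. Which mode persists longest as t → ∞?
Eigenvalues: λₙ = 0.74n²π²/2.142² - 11.2.
First three modes:
  n=1: λ₁ = 0.74π²/2.142² - 11.2 ≈ -9.608
  n=2: λ₂ = 2.96π²/2.142² - 11.2 ≈ -4.833
  n=3: λ₃ = 6.66π²/2.142² - 11.2 ≈ 3.126
Since 0.74π²/2.142² ≈ 1.592 < 11.2, λ₁ < 0.
The n=1 mode grows fastest (−λₙ is largest for n=1) → dominates.
Asymptotic: u ~ c₁ sin(πx/2.142) e^{9.608t} (exponential growth at rate −λ₁ ≈ 9.608).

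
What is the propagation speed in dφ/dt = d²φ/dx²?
Infinite. The heat equation is parabolic, not hyperbolic, so disturbances propagate instantly.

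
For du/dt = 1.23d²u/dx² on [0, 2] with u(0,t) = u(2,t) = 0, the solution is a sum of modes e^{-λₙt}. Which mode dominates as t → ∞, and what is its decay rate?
Eigenvalues: λₙ = 1.23n²π²/2².
First three modes:
  n=1: λ₁ = 1.23π²/2² ≈ 3.035
  n=2: λ₂ = 4.92π²/2² ≈ 12.14 (4× faster decay)
  n=3: λ₃ = 11.07π²/2² ≈ 27.314 (9× faster decay)
As t → ∞, higher modes decay exponentially faster. The n=1 mode dominates: u ~ c₁ sin(πx/2) e^{-λ₁t}.
Decay rate: λ₁ = 1.23π²/2² ≈ 3.035.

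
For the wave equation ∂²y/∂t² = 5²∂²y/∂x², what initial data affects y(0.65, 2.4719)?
Domain of dependence: [-11.7095, 13.0095]. Signals travel at speed 5, so data within |x - 0.65| ≤ 5·2.4719 = 12.3595 can reach the point.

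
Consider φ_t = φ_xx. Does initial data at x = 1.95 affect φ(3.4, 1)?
Yes, for any finite x. The heat equation has infinite propagation speed, so all initial data affects all points at any t > 0.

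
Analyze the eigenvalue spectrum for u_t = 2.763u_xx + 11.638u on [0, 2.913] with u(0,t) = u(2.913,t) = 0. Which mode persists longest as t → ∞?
Eigenvalues: λₙ = 2.763n²π²/2.913² - 11.638.
First three modes:
  n=1: λ₁ = 2.763π²/2.913² - 11.638 ≈ -8.424
  n=2: λ₂ = 11.052π²/2.913² - 11.638 ≈ 1.217
  n=3: λ₃ = 24.867π²/2.913² - 11.638 ≈ 17.285
Since 2.763π²/2.913² ≈ 3.214 < 11.638, λ₁ < 0.
The n=1 mode grows fastest (−λₙ is largest for n=1) → dominates.
Asymptotic: u ~ c₁ sin(πx/2.913) e^{8.424t} (exponential growth at rate −λ₁ ≈ 8.424).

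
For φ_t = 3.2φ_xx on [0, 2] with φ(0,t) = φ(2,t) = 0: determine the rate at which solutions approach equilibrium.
Eigenvalues: λₙ = 3.2n²π²/2².
First three modes:
  n=1: λ₁ = 3.2π²/2² ≈ 7.896
  n=2: λ₂ = 12.8π²/2² ≈ 31.583 (4× faster decay)
  n=3: λ₃ = 28.8π²/2² ≈ 71.061 (9× faster decay)
As t → ∞, higher modes decay exponentially faster. The n=1 mode dominates: φ ~ c₁ sin(πx/2) e^{-λ₁t}.
Decay rate: λ₁ = 3.2π²/2² ≈ 7.896.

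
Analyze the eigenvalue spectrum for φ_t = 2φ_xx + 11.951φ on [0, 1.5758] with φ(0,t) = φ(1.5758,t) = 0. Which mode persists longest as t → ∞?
Eigenvalues: λₙ = 2n²π²/1.5758² - 11.951.
First three modes:
  n=1: λ₁ = 2π²/1.5758² - 11.951 ≈ -4.002
  n=2: λ₂ = 8π²/1.5758² - 11.951 ≈ 19.846
  n=3: λ₃ = 18π²/1.5758² - 11.951 ≈ 59.592
Since 2π²/1.5758² ≈ 7.949 < 11.951, λ₁ < 0.
The n=1 mode grows fastest (−λₙ is largest for n=1) → dominates.
Asymptotic: φ ~ c₁ sin(πx/1.5758) e^{4.002t} (exponential growth at rate −λ₁ ≈ 4.002).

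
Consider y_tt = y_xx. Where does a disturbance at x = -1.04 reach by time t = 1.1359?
Domain of influence: [-2.1759, 0.0959]. Data at x = -1.04 spreads outward at speed 1.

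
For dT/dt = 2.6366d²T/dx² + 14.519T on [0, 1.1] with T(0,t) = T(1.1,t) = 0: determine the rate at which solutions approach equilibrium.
Eigenvalues: λₙ = 2.6366n²π²/1.1² - 14.519.
First three modes:
  n=1: λ₁ = 2.6366π²/1.1² - 14.519 ≈ 6.987
  n=2: λ₂ = 10.5464π²/1.1² - 14.519 ≈ 71.505
  n=3: λ₃ = 23.7294π²/1.1² - 14.519 ≈ 179.035
Since 2.6366π²/1.1² ≈ 21.506 > 14.519, all λₙ > 0.
The n=1 mode decays slowest → dominates as t → ∞.
Asymptotic: T ~ c₁ sin(πx/1.1) e^{-λ₁t} with decay rate λ₁ ≈ 6.987.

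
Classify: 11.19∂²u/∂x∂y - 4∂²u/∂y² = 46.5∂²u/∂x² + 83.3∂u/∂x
Rewriting in standard form: -46.5∂²u/∂x² + 11.19∂²u/∂x∂y - 4∂²u/∂y² - 83.3∂u/∂x = 0. Elliptic (discriminant = -618.7839).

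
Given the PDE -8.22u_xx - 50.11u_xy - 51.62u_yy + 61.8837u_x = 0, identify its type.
The second-order coefficients are A = -8.22, B = -50.11, C = -51.62. Since B² - 4AC = 813.7465 > 0, this is a hyperbolic PDE.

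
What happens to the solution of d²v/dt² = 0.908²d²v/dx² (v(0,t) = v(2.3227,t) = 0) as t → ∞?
v oscillates (no decay). Energy is conserved; the solution oscillates indefinitely as standing waves.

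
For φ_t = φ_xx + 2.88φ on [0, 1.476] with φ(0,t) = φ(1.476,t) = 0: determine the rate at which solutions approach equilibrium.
Eigenvalues: λₙ = n²π²/1.476² - 2.88.
First three modes:
  n=1: λ₁ = π²/1.476² - 2.88 ≈ 1.65
  n=2: λ₂ = 4π²/1.476² - 2.88 ≈ 15.241
  n=3: λ₃ = 9π²/1.476² - 2.88 ≈ 37.893
Since π²/1.476² ≈ 4.53 > 2.88, all λₙ > 0.
The n=1 mode decays slowest → dominates as t → ∞.
Asymptotic: φ ~ c₁ sin(πx/1.476) e^{-λ₁t} with decay rate λ₁ ≈ 1.65.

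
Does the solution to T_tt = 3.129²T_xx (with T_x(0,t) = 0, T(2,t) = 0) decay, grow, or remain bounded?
T oscillates (no decay). Energy is conserved; the solution oscillates indefinitely as standing waves.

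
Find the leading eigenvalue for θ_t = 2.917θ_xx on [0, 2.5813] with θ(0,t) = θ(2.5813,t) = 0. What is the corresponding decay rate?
Eigenvalues: λₙ = 2.917n²π²/2.5813².
First three modes:
  n=1: λ₁ = 2.917π²/2.5813² ≈ 4.321
  n=2: λ₂ = 11.668π²/2.5813² ≈ 17.283 (4× faster decay)
  n=3: λ₃ = 26.253π²/2.5813² ≈ 38.887 (9× faster decay)
As t → ∞, higher modes decay exponentially faster. The n=1 mode dominates: θ ~ c₁ sin(πx/2.5813) e^{-λ₁t}.
Decay rate: λ₁ = 2.917π²/2.5813² ≈ 4.321.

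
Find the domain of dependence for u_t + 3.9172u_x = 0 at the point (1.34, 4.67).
A single point: x = -16.953324. The characteristic through (1.34, 4.67) is x - 3.9172t = const, so x = 1.34 - 3.9172·4.67 = -16.953324.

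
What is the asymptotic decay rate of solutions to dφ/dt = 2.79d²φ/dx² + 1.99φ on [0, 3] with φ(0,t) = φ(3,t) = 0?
Eigenvalues: λₙ = 2.79n²π²/3² - 1.99.
First three modes:
  n=1: λ₁ = 2.79π²/3² - 1.99 ≈ 1.07
  n=2: λ₂ = 11.16π²/3² - 1.99 ≈ 10.248
  n=3: λ₃ = 25.11π²/3² - 1.99 ≈ 25.546
Since 2.79π²/3² ≈ 3.06 > 1.99, all λₙ > 0.
The n=1 mode decays slowest → dominates as t → ∞.
Asymptotic: φ ~ c₁ sin(πx/3) e^{-λ₁t} with decay rate λ₁ ≈ 1.07.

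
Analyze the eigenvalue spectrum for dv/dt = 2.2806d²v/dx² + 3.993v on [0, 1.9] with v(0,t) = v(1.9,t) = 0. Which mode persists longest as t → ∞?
Eigenvalues: λₙ = 2.2806n²π²/1.9² - 3.993.
First three modes:
  n=1: λ₁ = 2.2806π²/1.9² - 3.993 ≈ 2.242
  n=2: λ₂ = 9.1224π²/1.9² - 3.993 ≈ 20.947
  n=3: λ₃ = 20.5254π²/1.9² - 3.993 ≈ 52.123
Since 2.2806π²/1.9² ≈ 6.235 > 3.993, all λₙ > 0.
The n=1 mode decays slowest → dominates as t → ∞.
Asymptotic: v ~ c₁ sin(πx/1.9) e^{-λ₁t} with decay rate λ₁ ≈ 2.242.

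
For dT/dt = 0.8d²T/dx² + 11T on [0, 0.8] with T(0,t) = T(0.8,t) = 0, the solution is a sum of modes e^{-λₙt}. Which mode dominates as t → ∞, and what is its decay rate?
Eigenvalues: λₙ = 0.8n²π²/0.8² - 11.
First three modes:
  n=1: λ₁ = 0.8π²/0.8² - 11 ≈ 1.337
  n=2: λ₂ = 3.2π²/0.8² - 11 ≈ 38.348
  n=3: λ₃ = 7.2π²/0.8² - 11 ≈ 100.033
Since 0.8π²/0.8² ≈ 12.337 > 11, all λₙ > 0.
The n=1 mode decays slowest → dominates as t → ∞.
Asymptotic: T ~ c₁ sin(πx/0.8) e^{-λ₁t} with decay rate λ₁ ≈ 1.337.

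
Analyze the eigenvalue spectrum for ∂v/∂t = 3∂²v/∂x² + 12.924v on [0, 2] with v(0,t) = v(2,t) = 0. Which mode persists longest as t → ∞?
Eigenvalues: λₙ = 3n²π²/2² - 12.924.
First three modes:
  n=1: λ₁ = 3π²/2² - 12.924 ≈ -5.522
  n=2: λ₂ = 12π²/2² - 12.924 ≈ 16.685
  n=3: λ₃ = 27π²/2² - 12.924 ≈ 53.696
Since 3π²/2² ≈ 7.402 < 12.924, λ₁ < 0.
The n=1 mode grows fastest (−λₙ is largest for n=1) → dominates.
Asymptotic: v ~ c₁ sin(πx/2) e^{5.522t} (exponential growth at rate −λ₁ ≈ 5.522).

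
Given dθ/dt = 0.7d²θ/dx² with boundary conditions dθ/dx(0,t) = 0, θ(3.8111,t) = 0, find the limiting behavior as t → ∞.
θ → 0. Heat escapes through the Dirichlet boundary.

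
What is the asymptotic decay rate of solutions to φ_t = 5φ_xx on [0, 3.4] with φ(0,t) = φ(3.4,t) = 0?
Eigenvalues: λₙ = 5n²π²/3.4².
First three modes:
  n=1: λ₁ = 5π²/3.4² ≈ 4.269
  n=2: λ₂ = 20π²/3.4² ≈ 17.075 (4× faster decay)
  n=3: λ₃ = 45π²/3.4² ≈ 38.42 (9× faster decay)
As t → ∞, higher modes decay exponentially faster. The n=1 mode dominates: φ ~ c₁ sin(πx/3.4) e^{-λ₁t}.
Decay rate: λ₁ = 5π²/3.4² ≈ 4.269.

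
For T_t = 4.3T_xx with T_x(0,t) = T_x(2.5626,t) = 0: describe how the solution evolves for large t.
T → constant (steady state). Heat is conserved (no flux at boundaries); solution approaches the spatial average.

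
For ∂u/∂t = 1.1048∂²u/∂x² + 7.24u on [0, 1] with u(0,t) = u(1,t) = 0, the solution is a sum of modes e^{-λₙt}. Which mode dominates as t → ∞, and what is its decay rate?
Eigenvalues: λₙ = 1.1048n²π²/1² - 7.24.
First three modes:
  n=1: λ₁ = 1.1048π² - 7.24 ≈ 3.664
  n=2: λ₂ = 4.4192π² - 7.24 ≈ 36.376
  n=3: λ₃ = 9.9432π² - 7.24 ≈ 90.895
Since 1.1048π² ≈ 10.904 > 7.24, all λₙ > 0.
The n=1 mode decays slowest → dominates as t → ∞.
Asymptotic: u ~ c₁ sin(πx/1) e^{-λ₁t} with decay rate λ₁ ≈ 3.664.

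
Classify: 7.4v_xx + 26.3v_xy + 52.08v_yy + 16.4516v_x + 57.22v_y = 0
Elliptic (discriminant = -849.878).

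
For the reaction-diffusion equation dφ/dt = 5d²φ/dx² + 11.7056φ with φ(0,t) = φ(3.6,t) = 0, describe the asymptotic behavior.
φ grows unboundedly. Reaction dominates diffusion (r=11.7056 > κπ²/L²≈3.81); solution grows exponentially.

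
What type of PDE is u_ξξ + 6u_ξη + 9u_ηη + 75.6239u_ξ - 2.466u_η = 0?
With A = 1, B = 6, C = 9, the discriminant is 0. This is a parabolic PDE.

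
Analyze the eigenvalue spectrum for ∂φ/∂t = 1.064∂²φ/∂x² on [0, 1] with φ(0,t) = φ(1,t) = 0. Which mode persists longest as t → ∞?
Eigenvalues: λₙ = 1.064n²π².
First three modes:
  n=1: λ₁ = 1.064π² ≈ 10.501
  n=2: λ₂ = 4.256π² ≈ 42.005 (4× faster decay)
  n=3: λ₃ = 9.576π² ≈ 94.511 (9× faster decay)
As t → ∞, higher modes decay exponentially faster. The n=1 mode dominates: φ ~ c₁ sin(πx) e^{-λ₁t}.
Decay rate: λ₁ = 1.064π² ≈ 10.501.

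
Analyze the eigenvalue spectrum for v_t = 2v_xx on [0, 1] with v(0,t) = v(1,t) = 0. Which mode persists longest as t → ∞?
Eigenvalues: λₙ = 2n²π².
First three modes:
  n=1: λ₁ = 2π² ≈ 19.739
  n=2: λ₂ = 8π² ≈ 78.957 (4× faster decay)
  n=3: λ₃ = 18π² ≈ 177.653 (9× faster decay)
As t → ∞, higher modes decay exponentially faster. The n=1 mode dominates: v ~ c₁ sin(πx) e^{-λ₁t}.
Decay rate: λ₁ = 2π² ≈ 19.739.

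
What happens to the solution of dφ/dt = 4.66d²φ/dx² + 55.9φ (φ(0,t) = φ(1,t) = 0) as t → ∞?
φ grows unboundedly. Reaction dominates diffusion (r=55.9 > κπ²/L²≈45.99); solution grows exponentially.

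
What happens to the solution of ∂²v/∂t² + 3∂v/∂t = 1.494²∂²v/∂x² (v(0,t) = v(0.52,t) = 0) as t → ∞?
v → 0. Damping (γ=3) dissipates energy; oscillations decay exponentially.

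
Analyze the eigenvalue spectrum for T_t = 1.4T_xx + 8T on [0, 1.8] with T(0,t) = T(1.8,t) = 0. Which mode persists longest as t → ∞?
Eigenvalues: λₙ = 1.4n²π²/1.8² - 8.
First three modes:
  n=1: λ₁ = 1.4π²/1.8² - 8 ≈ -3.735
  n=2: λ₂ = 5.6π²/1.8² - 8 ≈ 9.059
  n=3: λ₃ = 12.6π²/1.8² - 8 ≈ 30.382
Since 1.4π²/1.8² ≈ 4.265 < 8, λ₁ < 0.
The n=1 mode grows fastest (−λₙ is largest for n=1) → dominates.
Asymptotic: T ~ c₁ sin(πx/1.8) e^{3.735t} (exponential growth at rate −λ₁ ≈ 3.735).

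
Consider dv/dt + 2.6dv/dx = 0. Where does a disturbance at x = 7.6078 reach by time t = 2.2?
At x = 13.3278. The characteristic carries data from (7.6078, 0) to (13.3278, 2.2).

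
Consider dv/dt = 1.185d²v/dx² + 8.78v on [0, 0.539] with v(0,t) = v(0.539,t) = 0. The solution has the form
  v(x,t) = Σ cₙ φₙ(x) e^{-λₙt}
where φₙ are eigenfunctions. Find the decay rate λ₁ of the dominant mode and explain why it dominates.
Eigenvalues: λₙ = 1.185n²π²/0.539² - 8.78.
First three modes:
  n=1: λ₁ = 1.185π²/0.539² - 8.78 ≈ 31.477
  n=2: λ₂ = 4.74π²/0.539² - 8.78 ≈ 152.248
  n=3: λ₃ = 10.665π²/0.539² - 8.78 ≈ 353.532
Since 1.185π²/0.539² ≈ 40.257 > 8.78, all λₙ > 0.
The n=1 mode decays slowest → dominates as t → ∞.
Asymptotic: v ~ c₁ sin(πx/0.539) e^{-λ₁t} with decay rate λ₁ ≈ 31.477.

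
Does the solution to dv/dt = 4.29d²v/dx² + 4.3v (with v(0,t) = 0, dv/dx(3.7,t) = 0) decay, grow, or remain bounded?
v grows unboundedly. Reaction dominates diffusion (r=4.3 > κπ²/(4L²)≈0.77); solution grows exponentially.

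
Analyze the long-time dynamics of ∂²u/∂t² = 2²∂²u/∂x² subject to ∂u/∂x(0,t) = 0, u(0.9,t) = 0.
Long-time behavior: u oscillates (no decay). Energy is conserved; the solution oscillates indefinitely as standing waves.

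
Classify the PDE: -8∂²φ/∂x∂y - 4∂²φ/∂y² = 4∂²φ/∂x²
Rewriting in standard form: -4∂²φ/∂x² - 8∂²φ/∂x∂y - 4∂²φ/∂y² = 0. A = -4, B = -8, C = -4. Discriminant B² - 4AC = 0. Since 0 = 0, parabolic.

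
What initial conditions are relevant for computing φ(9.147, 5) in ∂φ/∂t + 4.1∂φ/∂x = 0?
A single point: x = -11.353. The characteristic through (9.147, 5) is x - 4.1t = const, so x = 9.147 - 4.1·5 = -11.353.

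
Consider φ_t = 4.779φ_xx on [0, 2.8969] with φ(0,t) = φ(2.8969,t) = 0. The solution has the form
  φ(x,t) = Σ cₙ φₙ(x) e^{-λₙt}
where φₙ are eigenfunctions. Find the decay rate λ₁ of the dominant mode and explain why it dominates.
Eigenvalues: λₙ = 4.779n²π²/2.8969².
First three modes:
  n=1: λ₁ = 4.779π²/2.8969² ≈ 5.62
  n=2: λ₂ = 19.116π²/2.8969² ≈ 22.482 (4× faster decay)
  n=3: λ₃ = 43.011π²/2.8969² ≈ 50.584 (9× faster decay)
As t → ∞, higher modes decay exponentially faster. The n=1 mode dominates: φ ~ c₁ sin(πx/2.8969) e^{-λ₁t}.
Decay rate: λ₁ = 4.779π²/2.8969² ≈ 5.62.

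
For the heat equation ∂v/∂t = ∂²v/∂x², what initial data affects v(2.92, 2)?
The entire real line. The heat equation has infinite propagation speed: any initial disturbance instantly affects all points (though exponentially small far away).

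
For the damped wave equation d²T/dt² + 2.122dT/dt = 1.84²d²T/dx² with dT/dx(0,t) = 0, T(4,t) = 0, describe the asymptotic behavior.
T → 0. Damping (γ=2.122) dissipates energy; oscillations decay exponentially.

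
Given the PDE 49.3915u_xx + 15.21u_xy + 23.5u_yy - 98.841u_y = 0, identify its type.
The second-order coefficients are A = 49.3915, B = 15.21, C = 23.5. Since B² - 4AC = -4411.4569 < 0, this is an elliptic PDE.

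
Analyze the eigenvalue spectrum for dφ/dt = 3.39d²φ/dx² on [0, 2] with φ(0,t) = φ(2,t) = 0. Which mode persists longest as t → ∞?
Eigenvalues: λₙ = 3.39n²π²/2².
First three modes:
  n=1: λ₁ = 3.39π²/2² ≈ 8.364
  n=2: λ₂ = 13.56π²/2² ≈ 33.458 (4× faster decay)
  n=3: λ₃ = 30.51π²/2² ≈ 75.28 (9× faster decay)
As t → ∞, higher modes decay exponentially faster. The n=1 mode dominates: φ ~ c₁ sin(πx/2) e^{-λ₁t}.
Decay rate: λ₁ = 3.39π²/2² ≈ 8.364.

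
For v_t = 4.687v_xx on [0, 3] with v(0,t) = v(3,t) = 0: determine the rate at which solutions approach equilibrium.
Eigenvalues: λₙ = 4.687n²π²/3².
First three modes:
  n=1: λ₁ = 4.687π²/3² ≈ 5.14
  n=2: λ₂ = 18.748π²/3² ≈ 20.559 (4× faster decay)
  n=3: λ₃ = 42.183π²/3² ≈ 46.259 (9× faster decay)
As t → ∞, higher modes decay exponentially faster. The n=1 mode dominates: v ~ c₁ sin(πx/3) e^{-λ₁t}.
Decay rate: λ₁ = 4.687π²/3² ≈ 5.14.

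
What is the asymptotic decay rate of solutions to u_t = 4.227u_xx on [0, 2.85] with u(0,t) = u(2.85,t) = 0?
Eigenvalues: λₙ = 4.227n²π²/2.85².
First three modes:
  n=1: λ₁ = 4.227π²/2.85² ≈ 5.136
  n=2: λ₂ = 16.908π²/2.85² ≈ 20.545 (4× faster decay)
  n=3: λ₃ = 38.043π²/2.85² ≈ 46.226 (9× faster decay)
As t → ∞, higher modes decay exponentially faster. The n=1 mode dominates: u ~ c₁ sin(πx/2.85) e^{-λ₁t}.
Decay rate: λ₁ = 4.227π²/2.85² ≈ 5.136.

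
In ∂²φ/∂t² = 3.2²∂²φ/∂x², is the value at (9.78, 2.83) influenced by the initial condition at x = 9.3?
Yes. The domain of dependence is [0.724, 18.836], and 9.3 ∈ [0.724, 18.836].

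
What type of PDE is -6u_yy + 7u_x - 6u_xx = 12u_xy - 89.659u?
Rewriting in standard form: -6u_xx - 12u_xy - 6u_yy + 7u_x + 89.659u = 0. With A = -6, B = -12, C = -6, the discriminant is 0. This is a parabolic PDE.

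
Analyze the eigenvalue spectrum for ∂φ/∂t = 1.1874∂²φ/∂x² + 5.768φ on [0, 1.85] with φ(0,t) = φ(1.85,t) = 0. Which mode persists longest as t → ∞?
Eigenvalues: λₙ = 1.1874n²π²/1.85² - 5.768.
First three modes:
  n=1: λ₁ = 1.1874π²/1.85² - 5.768 ≈ -2.344
  n=2: λ₂ = 4.7496π²/1.85² - 5.768 ≈ 7.929
  n=3: λ₃ = 10.6866π²/1.85² - 5.768 ≈ 25.049
Since 1.1874π²/1.85² ≈ 3.424 < 5.768, λ₁ < 0.
The n=1 mode grows fastest (−λₙ is largest for n=1) → dominates.
Asymptotic: φ ~ c₁ sin(πx/1.85) e^{2.344t} (exponential growth at rate −λ₁ ≈ 2.344).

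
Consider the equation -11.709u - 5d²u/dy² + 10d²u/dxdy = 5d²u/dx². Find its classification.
Rewriting in standard form: -5d²u/dx² + 10d²u/dxdy - 5d²u/dy² - 11.709u = 0. Parabolic. (A = -5, B = 10, C = -5 gives B² - 4AC = 0.)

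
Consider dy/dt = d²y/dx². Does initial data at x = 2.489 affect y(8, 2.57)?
Yes, for any finite x. The heat equation has infinite propagation speed, so all initial data affects all points at any t > 0.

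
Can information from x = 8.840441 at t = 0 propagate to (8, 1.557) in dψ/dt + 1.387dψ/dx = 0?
No. Only data at x = 5.840441 affects (8, 1.557). Advection has one-way propagation along characteristics.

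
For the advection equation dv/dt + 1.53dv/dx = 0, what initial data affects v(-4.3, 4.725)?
A single point: x = -11.52925. The characteristic through (-4.3, 4.725) is x - 1.53t = const, so x = -4.3 - 1.53·4.725 = -11.52925.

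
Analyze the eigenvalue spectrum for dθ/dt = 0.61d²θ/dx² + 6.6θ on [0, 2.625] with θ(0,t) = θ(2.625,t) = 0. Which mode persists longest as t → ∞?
Eigenvalues: λₙ = 0.61n²π²/2.625² - 6.6.
First three modes:
  n=1: λ₁ = 0.61π²/2.625² - 6.6 ≈ -5.726
  n=2: λ₂ = 2.44π²/2.625² - 6.6 ≈ -3.105
  n=3: λ₃ = 5.49π²/2.625² - 6.6 ≈ 1.263
Since 0.61π²/2.625² ≈ 0.874 < 6.6, λ₁ < 0.
The n=1 mode grows fastest (−λₙ is largest for n=1) → dominates.
Asymptotic: θ ~ c₁ sin(πx/2.625) e^{5.726t} (exponential growth at rate −λ₁ ≈ 5.726).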